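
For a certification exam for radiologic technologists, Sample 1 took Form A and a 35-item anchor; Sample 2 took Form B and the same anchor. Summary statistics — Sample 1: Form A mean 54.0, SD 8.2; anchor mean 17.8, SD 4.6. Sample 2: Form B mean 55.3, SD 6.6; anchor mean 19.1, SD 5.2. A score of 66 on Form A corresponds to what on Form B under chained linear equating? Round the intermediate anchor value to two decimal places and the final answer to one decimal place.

Form A → anchor (Sample 1): v = (4.6/8.2)(66 − 54.0) + 17.8 = 24.53
anchor → Form B (Sample 2): y = (6.6/5.2)(24.53 − 19.1) + 55.3 = 62.2

62.2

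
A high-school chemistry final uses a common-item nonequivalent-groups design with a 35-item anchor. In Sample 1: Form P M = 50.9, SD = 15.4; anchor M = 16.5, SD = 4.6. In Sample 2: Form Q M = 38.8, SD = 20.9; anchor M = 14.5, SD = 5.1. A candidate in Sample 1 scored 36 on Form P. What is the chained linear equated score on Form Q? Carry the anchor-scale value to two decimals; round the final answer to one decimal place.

28.8

Form P → anchor (Sample 1): v = (4.6/15.4)(36 − 50.9) + 16.5 = 12.05
anchor → Form Q (Sample 2): y = (20.9/5.1)(12.05 − 14.5) + 38.8 = 28.8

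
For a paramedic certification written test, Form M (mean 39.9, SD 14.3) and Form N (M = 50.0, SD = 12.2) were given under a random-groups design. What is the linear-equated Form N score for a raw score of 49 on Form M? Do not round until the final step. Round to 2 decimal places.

Linear equating: y = (SD_Y/SD_X)(x − M_X) + M_Y
y = (12.2/14.3)(49 − 39.9) + 50.0
y = 0.853147 × 9.1 + 50.0 = 7.7636 + 50.0 = 57.76

57.76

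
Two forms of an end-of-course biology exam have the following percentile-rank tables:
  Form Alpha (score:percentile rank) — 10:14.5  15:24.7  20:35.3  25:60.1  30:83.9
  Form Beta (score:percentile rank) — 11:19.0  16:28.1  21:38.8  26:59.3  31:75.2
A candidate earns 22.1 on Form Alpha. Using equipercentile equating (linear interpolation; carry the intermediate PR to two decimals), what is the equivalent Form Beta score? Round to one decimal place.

22.7

PR of 22.1 on Form Alpha: 35.3 + (22.1 − 20)/(25 − 20) × (60.1 − 35.3) = 45.72
On Form Beta, PR 45.72 falls between score 21 (PR 38.8) and 26 (PR 59.3).
Interpolate: 21 + (45.72 − 38.8)/(59.3 − 38.8) × (26 − 21) = 22.7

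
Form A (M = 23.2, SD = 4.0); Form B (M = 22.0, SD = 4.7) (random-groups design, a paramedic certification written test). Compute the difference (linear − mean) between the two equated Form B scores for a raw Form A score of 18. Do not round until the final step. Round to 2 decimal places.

Mean-equated: 18 + (22.0 − 23.2) = 16.80
Linear-equated: (4.7/4.0)(18 − 23.2) + 22.0 = 15.890
Difference = 15.890 − 16.80 = -0.91

-0.91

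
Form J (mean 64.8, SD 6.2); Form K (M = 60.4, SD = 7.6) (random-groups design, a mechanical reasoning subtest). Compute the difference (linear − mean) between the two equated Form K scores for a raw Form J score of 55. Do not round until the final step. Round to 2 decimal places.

-2.21

Mean-equated: 55 + (60.4 − 64.8) = 50.60
Linear-equated: (7.6/6.2)(55 − 64.8) + 60.4 = 48.387
Difference = 48.387 − 50.60 = -2.21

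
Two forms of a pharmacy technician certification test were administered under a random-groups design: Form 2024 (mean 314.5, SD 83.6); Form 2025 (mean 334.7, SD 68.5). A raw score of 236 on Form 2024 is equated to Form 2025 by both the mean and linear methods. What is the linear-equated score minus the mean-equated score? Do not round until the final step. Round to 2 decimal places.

Mean-equated: 236 + (334.7 − 314.5) = 256.20
Linear-equated: (68.5/83.6)(236 − 314.5) + 334.7 = 270.379
Difference = 270.379 − 256.20 = 14.18

14.18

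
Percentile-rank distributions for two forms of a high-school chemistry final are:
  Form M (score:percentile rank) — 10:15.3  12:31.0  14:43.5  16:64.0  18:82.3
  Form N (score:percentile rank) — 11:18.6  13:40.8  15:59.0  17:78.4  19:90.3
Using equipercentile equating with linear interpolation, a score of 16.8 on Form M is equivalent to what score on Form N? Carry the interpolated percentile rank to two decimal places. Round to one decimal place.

PR of 16.8 on Form M: 64.0 + (16.8 − 16)/(18 − 16) × (82.3 − 64.0) = 71.32
On Form N, PR 71.32 falls between score 15 (PR 59.0) and 17 (PR 78.4).
Interpolate: 15 + (71.32 − 59.0)/(78.4 − 59.0) × (17 − 15) = 16.3

16.3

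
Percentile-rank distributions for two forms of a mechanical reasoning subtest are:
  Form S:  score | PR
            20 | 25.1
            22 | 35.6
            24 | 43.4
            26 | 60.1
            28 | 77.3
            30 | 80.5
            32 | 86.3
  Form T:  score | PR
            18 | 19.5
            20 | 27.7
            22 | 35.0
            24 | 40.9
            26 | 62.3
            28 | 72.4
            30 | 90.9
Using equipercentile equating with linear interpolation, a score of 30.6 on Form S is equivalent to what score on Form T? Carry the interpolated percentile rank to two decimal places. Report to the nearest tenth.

PR of 30.6 on Form S: 80.5 + (30.6 − 30)/(32 − 30) × (86.3 − 80.5) = 82.24
On Form T, PR 82.24 falls between score 28 (PR 72.4) and 30 (PR 90.9).
Interpolate: 28 + (82.24 − 72.4)/(90.9 − 72.4) × (30 − 28) = 29.1

29.1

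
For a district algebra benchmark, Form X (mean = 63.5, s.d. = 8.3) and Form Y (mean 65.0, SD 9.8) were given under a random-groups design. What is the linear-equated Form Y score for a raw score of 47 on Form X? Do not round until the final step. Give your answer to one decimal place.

Linear equating: y = (SD_Y/SD_X)(x − M_X) + M_Y
y = (9.8/8.3)(47 − 63.5) + 65.0
y = 1.180723 × -16.5 + 65.0 = -19.4819 + 65.0 = 45.5

45.5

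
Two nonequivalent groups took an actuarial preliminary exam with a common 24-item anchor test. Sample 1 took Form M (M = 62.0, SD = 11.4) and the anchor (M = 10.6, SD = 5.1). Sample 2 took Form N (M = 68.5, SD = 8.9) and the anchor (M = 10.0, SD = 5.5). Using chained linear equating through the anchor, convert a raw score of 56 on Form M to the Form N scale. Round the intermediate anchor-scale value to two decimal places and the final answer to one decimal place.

65.1

Form M → anchor (Sample 1): v = (5.1/11.4)(56 − 62.0) + 10.6 = 7.92
anchor → Form N (Sample 2): y = (8.9/5.5)(7.92 − 10.0) + 68.5 = 65.1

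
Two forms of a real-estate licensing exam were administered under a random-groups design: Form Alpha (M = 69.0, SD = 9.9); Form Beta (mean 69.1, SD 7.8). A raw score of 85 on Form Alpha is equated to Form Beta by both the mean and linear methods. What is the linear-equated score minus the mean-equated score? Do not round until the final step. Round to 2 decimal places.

Mean-equated: 85 + (69.1 − 69.0) = 85.10
Linear-equated: (7.8/9.9)(85 − 69.0) + 69.1 = 81.706
Difference = 81.706 − 85.10 = -3.39

-3.39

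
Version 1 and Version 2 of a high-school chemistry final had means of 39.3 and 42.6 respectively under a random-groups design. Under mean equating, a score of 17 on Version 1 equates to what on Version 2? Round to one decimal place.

Mean equating: y = x + (M_Y − M_X) = 17 + (42.6 − 39.3) = 20.3

20.3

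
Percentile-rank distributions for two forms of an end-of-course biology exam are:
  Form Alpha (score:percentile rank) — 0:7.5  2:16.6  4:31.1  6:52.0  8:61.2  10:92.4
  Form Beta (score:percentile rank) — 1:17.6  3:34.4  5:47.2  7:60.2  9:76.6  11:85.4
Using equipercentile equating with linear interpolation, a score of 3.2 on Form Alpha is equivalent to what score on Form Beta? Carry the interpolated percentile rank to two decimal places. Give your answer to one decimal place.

1.9

PR of 3.2 on Form Alpha: 16.6 + (3.2 − 2)/(4 − 2) × (31.1 − 16.6) = 25.30
On Form Beta, PR 25.30 falls between score 1 (PR 17.6) and 3 (PR 34.4).
Interpolate: 1 + (25.30 − 17.6)/(34.4 − 17.6) × (3 − 1) = 1.9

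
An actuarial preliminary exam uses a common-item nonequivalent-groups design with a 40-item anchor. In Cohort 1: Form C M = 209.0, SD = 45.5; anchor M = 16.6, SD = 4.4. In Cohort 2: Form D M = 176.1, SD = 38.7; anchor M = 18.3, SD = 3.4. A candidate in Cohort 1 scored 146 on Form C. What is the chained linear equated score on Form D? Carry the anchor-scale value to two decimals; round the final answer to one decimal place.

87.4

Form C → anchor (Cohort 1): v = (4.4/45.5)(146 − 209.0) + 16.6 = 10.51
anchor → Form D (Cohort 2): y = (38.7/3.4)(10.51 − 18.3) + 176.1 = 87.4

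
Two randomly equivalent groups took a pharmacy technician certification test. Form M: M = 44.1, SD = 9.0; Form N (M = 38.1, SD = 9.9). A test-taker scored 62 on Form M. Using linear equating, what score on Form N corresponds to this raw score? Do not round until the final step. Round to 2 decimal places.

Linear equating: y = (SD_Y/SD_X)(x − M_X) + M_Y
y = (9.9/9.0)(62 − 44.1) + 38.1
y = 1.100000 × 17.9 + 38.1 = 19.6900 + 38.1 = 57.79

57.79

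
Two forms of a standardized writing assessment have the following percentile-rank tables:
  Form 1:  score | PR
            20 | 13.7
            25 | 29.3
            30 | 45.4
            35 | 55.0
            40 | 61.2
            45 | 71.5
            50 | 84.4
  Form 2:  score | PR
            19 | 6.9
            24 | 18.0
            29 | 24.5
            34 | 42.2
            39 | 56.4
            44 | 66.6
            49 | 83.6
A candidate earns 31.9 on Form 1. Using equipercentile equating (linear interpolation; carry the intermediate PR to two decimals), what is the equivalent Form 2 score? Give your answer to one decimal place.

PR of 31.9 on Form 1: 45.4 + (31.9 − 30)/(35 − 30) × (55.0 − 45.4) = 49.05
On Form 2, PR 49.05 falls between score 34 (PR 42.2) and 39 (PR 56.4).
Interpolate: 34 + (49.05 − 42.2)/(56.4 − 42.2) × (39 − 34) = 36.4

36.4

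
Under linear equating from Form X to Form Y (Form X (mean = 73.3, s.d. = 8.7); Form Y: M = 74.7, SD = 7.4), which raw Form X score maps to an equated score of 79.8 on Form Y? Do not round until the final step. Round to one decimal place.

79.3

Invert y = (SD_Y/SD_X)(x − M_X) + M_Y:
x = (SD_X/SD_Y)(y − M_Y) + M_X = (8.7/7.4)(79.8 − 74.7) + 73.3
x = 1.175676 × 5.100 + 73.3 = 79.3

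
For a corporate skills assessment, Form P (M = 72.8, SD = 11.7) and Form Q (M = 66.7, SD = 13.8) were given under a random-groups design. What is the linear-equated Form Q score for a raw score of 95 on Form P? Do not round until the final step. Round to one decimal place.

92.9

Linear equating: y = (SD_Y/SD_X)(x − M_X) + M_Y
y = (13.8/11.7)(95 − 72.8) + 66.7
y = 1.179487 × 22.2 + 66.7 = 26.1846 + 66.7 = 92.9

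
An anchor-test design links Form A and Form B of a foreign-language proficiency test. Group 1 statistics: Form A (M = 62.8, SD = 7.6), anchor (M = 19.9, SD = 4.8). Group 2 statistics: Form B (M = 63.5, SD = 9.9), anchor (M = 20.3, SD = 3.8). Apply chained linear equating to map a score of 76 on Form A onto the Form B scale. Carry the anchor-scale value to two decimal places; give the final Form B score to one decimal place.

84.2

Form A → anchor (Group 1): v = (4.8/7.6)(76 − 62.8) + 19.9 = 28.24
anchor → Form B (Group 2): y = (9.9/3.8)(28.24 − 20.3) + 63.5 = 84.2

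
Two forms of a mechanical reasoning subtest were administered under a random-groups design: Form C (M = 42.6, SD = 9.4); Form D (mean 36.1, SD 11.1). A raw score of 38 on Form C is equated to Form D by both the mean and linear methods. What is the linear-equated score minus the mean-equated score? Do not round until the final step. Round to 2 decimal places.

-0.83

Mean-equated: 38 + (36.1 − 42.6) = 31.50
Linear-equated: (11.1/9.4)(38 − 42.6) + 36.1 = 30.668
Difference = 30.668 − 31.50 = -0.83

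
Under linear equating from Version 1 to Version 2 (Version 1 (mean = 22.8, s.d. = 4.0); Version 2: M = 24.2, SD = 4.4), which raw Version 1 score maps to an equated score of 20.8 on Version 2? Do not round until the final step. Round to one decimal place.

Invert y = (SD_Y/SD_X)(x − M_X) + M_Y:
x = (SD_X/SD_Y)(y − M_Y) + M_X = (4.0/4.4)(20.8 − 24.2) + 22.8
x = 0.909091 × -3.400 + 22.8 = 19.7

19.7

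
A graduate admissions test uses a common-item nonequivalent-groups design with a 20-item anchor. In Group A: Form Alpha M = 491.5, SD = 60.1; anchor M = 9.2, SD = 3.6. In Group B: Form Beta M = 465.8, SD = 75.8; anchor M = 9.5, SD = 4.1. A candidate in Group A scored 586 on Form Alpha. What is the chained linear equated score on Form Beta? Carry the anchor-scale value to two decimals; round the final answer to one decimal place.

564.9

Form Alpha → anchor (Group A): v = (3.6/60.1)(586 − 491.5) + 9.2 = 14.86
anchor → Form Beta (Group B): y = (75.8/4.1)(14.86 − 9.5) + 465.8 = 564.9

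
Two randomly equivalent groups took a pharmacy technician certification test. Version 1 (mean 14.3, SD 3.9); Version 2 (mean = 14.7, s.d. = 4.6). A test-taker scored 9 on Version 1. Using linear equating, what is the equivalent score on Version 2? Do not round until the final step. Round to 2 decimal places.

8.45

Linear equating: y = (SD_Y/SD_X)(x − M_X) + M_Y
y = (4.6/3.9)(9 − 14.3) + 14.7
y = 1.179487 × -5.3 + 14.7 = -6.2513 + 14.7 = 8.45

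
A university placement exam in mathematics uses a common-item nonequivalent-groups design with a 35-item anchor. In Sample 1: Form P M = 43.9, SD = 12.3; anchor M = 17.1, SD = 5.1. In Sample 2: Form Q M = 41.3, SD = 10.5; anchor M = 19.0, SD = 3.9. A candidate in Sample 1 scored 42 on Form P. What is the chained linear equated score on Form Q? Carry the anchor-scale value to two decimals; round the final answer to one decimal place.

Form P → anchor (Sample 1): v = (5.1/12.3)(42 − 43.9) + 17.1 = 16.31
anchor → Form Q (Sample 2): y = (10.5/3.9)(16.31 − 19.0) + 41.3 = 34.1

34.1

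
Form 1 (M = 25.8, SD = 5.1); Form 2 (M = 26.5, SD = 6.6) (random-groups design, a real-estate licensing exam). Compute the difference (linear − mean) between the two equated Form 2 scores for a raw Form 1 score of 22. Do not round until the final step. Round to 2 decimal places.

-1.12

Mean-equated: 22 + (26.5 − 25.8) = 22.70
Linear-equated: (6.6/5.1)(22 − 25.8) + 26.5 = 21.582
Difference = 21.582 − 22.70 = -1.12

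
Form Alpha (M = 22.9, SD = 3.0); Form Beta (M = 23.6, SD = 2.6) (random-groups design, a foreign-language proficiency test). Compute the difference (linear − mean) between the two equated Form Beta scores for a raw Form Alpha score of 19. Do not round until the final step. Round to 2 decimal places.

Mean-equated: 19 + (23.6 − 22.9) = 19.70
Linear-equated: (2.6/3.0)(19 − 22.9) + 23.6 = 20.220
Difference = 20.220 − 19.70 = 0.52

0.52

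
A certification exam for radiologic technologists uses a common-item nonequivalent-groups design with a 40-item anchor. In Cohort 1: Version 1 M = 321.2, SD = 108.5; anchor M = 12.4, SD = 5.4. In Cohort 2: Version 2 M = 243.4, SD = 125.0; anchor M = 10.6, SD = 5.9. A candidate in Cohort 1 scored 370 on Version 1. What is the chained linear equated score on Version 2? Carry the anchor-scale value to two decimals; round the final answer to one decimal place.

333.0

Version 1 → anchor (Cohort 1): v = (5.4/108.5)(370 − 321.2) + 12.4 = 14.83
anchor → Version 2 (Cohort 2): y = (125.0/5.9)(14.83 − 10.6) + 243.4 = 333.0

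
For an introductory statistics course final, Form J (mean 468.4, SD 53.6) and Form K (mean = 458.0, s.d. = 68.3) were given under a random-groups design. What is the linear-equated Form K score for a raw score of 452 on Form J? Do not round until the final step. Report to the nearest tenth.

Linear equating: y = (SD_Y/SD_X)(x − M_X) + M_Y
y = (68.3/53.6)(452 − 468.4) + 458.0
y = 1.274254 × -16.4 + 458.0 = -20.8978 + 458.0 = 437.1

437.1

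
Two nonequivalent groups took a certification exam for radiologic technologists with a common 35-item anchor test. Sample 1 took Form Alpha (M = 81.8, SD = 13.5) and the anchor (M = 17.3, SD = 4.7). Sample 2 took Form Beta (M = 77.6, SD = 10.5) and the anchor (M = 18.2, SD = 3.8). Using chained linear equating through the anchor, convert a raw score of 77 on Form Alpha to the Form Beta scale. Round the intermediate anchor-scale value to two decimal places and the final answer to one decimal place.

70.5

Form Alpha → anchor (Sample 1): v = (4.7/13.5)(77 − 81.8) + 17.3 = 15.63
anchor → Form Beta (Sample 2): y = (10.5/3.8)(15.63 − 18.2) + 77.6 = 70.5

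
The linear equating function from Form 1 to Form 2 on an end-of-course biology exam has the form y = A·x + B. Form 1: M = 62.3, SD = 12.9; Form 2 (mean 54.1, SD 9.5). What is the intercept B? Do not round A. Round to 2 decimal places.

A = SD_Y / SD_X = 9.5 / 12.9 = 0.736434
B = M_Y − A·M_X = 54.1 − 0.736434 × 62.3 = 8.22

8.22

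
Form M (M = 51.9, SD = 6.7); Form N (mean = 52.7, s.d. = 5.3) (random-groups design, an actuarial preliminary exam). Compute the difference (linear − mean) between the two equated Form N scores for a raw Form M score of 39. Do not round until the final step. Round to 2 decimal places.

Mean-equated: 39 + (52.7 − 51.9) = 39.80
Linear-equated: (5.3/6.7)(39 − 51.9) + 52.7 = 42.496
Difference = 42.496 − 39.80 = 2.70

2.70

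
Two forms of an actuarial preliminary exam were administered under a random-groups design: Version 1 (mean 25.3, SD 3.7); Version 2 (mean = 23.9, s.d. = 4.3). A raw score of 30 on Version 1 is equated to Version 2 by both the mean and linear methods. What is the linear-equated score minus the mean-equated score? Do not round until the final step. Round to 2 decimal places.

0.76

Mean-equated: 30 + (23.9 − 25.3) = 28.60
Linear-equated: (4.3/3.7)(30 − 25.3) + 23.9 = 29.362
Difference = 29.362 − 28.60 = 0.76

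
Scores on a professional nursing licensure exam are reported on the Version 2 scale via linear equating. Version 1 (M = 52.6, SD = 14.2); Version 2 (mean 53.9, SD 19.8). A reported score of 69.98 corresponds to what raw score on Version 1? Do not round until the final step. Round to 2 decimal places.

64.13

Invert y = (SD_Y/SD_X)(x − M_X) + M_Y:
x = (SD_X/SD_Y)(y − M_Y) + M_X = (14.2/19.8)(69.98 − 53.9) + 52.6
x = 0.717172 × 16.080 + 52.6 = 64.13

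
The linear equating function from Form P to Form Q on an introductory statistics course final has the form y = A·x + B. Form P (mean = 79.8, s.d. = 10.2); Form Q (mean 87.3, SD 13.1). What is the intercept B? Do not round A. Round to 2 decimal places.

-15.19

A = SD_Y / SD_X = 13.1 / 10.2 = 1.284314
B = M_Y − A·M_X = 87.3 − 1.284314 × 79.8 = -15.19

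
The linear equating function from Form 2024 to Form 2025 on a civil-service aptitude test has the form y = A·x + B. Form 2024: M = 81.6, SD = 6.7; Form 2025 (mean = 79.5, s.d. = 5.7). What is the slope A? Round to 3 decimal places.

A = SD_Y / SD_X = 5.7 / 6.7 = 0.851

0.851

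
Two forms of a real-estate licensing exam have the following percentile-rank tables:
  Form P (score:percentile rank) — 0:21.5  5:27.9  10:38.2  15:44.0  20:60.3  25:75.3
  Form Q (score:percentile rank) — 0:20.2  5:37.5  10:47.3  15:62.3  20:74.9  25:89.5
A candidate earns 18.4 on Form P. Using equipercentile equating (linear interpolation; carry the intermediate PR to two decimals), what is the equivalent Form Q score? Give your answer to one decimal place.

12.6

PR of 18.4 on Form P: 44.0 + (18.4 − 15)/(20 − 15) × (60.3 − 44.0) = 55.08
On Form Q, PR 55.08 falls between score 10 (PR 47.3) and 15 (PR 62.3).
Interpolate: 10 + (55.08 − 47.3)/(62.3 − 47.3) × (15 − 10) = 12.6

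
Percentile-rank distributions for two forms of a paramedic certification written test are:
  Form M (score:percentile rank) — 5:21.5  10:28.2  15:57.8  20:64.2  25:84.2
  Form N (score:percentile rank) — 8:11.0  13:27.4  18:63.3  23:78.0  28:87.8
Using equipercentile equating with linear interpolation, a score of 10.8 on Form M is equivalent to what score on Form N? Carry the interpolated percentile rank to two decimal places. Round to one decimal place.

PR of 10.8 on Form M: 28.2 + (10.8 − 10)/(15 − 10) × (57.8 − 28.2) = 32.94
On Form N, PR 32.94 falls between score 13 (PR 27.4) and 18 (PR 63.3).
Interpolate: 13 + (32.94 − 27.4)/(63.3 − 27.4) × (18 − 13) = 13.8

13.8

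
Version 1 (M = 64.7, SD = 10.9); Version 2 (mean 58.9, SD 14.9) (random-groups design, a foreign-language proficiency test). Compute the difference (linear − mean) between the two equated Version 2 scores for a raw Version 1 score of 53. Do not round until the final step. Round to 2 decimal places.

-4.29

Mean-equated: 53 + (58.9 − 64.7) = 47.20
Linear-equated: (14.9/10.9)(53 − 64.7) + 58.9 = 42.906
Difference = 42.906 − 47.20 = -4.29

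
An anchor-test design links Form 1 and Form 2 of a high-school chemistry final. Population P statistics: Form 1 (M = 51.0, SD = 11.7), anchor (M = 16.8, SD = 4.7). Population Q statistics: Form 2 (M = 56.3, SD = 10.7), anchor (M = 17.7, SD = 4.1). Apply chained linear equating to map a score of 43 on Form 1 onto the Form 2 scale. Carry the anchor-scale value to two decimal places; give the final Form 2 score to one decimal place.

45.6

Form 1 → anchor (Population P): v = (4.7/11.7)(43 − 51.0) + 16.8 = 13.59
anchor → Form 2 (Population Q): y = (10.7/4.1)(13.59 − 17.7) + 56.3 = 45.6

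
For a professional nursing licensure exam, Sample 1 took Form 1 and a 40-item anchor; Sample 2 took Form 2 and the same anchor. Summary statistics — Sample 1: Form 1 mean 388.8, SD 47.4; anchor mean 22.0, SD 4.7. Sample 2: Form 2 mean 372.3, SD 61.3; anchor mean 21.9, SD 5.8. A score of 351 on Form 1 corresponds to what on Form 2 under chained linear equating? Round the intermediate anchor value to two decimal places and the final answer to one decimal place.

Form 1 → anchor (Sample 1): v = (4.7/47.4)(351 − 388.8) + 22.0 = 18.25
anchor → Form 2 (Sample 2): y = (61.3/5.8)(18.25 − 21.9) + 372.3 = 333.7

333.7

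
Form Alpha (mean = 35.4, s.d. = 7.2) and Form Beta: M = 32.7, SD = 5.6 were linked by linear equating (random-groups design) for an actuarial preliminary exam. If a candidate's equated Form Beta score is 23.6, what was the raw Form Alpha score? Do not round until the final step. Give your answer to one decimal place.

23.7

Invert y = (SD_Y/SD_X)(x − M_X) + M_Y:
x = (SD_X/SD_Y)(y − M_Y) + M_X = (7.2/5.6)(23.6 − 32.7) + 35.4
x = 1.285714 × -9.100 + 35.4 = 23.7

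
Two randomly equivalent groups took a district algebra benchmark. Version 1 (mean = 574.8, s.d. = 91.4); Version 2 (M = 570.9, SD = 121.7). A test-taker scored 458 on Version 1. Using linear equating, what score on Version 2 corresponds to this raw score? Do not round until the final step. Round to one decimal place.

415.4

Linear equating: y = (SD_Y/SD_X)(x − M_X) + M_Y
y = (121.7/91.4)(458 − 574.8) + 570.9
y = 1.331510 × -116.8 + 570.9 = -155.5204 + 570.9 = 415.4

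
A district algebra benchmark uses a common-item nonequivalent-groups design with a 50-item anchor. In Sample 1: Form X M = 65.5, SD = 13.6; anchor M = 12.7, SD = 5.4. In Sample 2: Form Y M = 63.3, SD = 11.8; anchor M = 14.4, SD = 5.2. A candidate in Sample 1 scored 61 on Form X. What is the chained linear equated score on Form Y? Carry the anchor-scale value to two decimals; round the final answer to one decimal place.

Form X → anchor (Sample 1): v = (5.4/13.6)(61 − 65.5) + 12.7 = 10.91
anchor → Form Y (Sample 2): y = (11.8/5.2)(10.91 − 14.4) + 63.3 = 55.4

55.4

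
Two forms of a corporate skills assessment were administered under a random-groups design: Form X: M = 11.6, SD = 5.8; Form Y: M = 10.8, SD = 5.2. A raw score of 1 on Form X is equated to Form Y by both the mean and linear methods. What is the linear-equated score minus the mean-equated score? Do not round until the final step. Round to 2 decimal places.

1.10

Mean-equated: 1 + (10.8 − 11.6) = 0.20
Linear-equated: (5.2/5.8)(1 − 11.6) + 10.8 = 1.297
Difference = 1.297 − 0.20 = 1.10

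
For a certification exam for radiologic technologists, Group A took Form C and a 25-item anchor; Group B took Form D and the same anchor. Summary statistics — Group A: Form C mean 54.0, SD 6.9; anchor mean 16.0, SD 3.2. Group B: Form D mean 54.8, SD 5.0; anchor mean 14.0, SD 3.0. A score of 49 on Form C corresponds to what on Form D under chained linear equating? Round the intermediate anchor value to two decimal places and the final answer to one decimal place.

54.3

Form C → anchor (Group A): v = (3.2/6.9)(49 − 54.0) + 16.0 = 13.68
anchor → Form D (Group B): y = (5.0/3.0)(13.68 − 14.0) + 54.8 = 54.3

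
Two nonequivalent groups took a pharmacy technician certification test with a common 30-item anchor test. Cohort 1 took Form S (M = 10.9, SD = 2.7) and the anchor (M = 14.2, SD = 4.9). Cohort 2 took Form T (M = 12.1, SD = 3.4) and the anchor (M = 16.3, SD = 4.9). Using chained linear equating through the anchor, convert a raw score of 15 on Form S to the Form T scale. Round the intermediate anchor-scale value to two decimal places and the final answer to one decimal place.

Form S → anchor (Cohort 1): v = (4.9/2.7)(15 − 10.9) + 14.2 = 21.64
anchor → Form T (Cohort 2): y = (3.4/4.9)(21.64 − 16.3) + 12.1 = 15.8

15.8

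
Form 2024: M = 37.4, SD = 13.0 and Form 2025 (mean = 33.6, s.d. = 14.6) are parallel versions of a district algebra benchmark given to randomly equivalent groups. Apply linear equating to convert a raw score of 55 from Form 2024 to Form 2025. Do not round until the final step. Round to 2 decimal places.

53.37

Linear equating: y = (SD_Y/SD_X)(x − M_X) + M_Y
y = (14.6/13.0)(55 − 37.4) + 33.6
y = 1.123077 × 17.6 + 33.6 = 19.7662 + 33.6 = 53.37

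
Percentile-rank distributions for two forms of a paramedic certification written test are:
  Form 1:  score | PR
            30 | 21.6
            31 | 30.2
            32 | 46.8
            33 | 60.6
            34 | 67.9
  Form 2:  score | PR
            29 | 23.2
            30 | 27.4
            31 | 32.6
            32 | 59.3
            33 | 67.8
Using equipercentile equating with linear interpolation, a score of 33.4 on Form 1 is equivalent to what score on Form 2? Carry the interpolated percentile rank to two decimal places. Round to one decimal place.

PR of 33.4 on Form 1: 60.6 + (33.4 − 33)/(34 − 33) × (67.9 − 60.6) = 63.52
On Form 2, PR 63.52 falls between score 32 (PR 59.3) and 33 (PR 67.8).
Interpolate: 32 + (63.52 − 59.3)/(67.8 − 59.3) × (33 − 32) = 32.5

32.5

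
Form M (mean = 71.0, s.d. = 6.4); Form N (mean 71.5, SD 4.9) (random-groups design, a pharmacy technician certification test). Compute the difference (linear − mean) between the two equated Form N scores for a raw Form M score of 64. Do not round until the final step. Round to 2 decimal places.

Mean-equated: 64 + (71.5 − 71.0) = 64.50
Linear-equated: (4.9/6.4)(64 − 71.0) + 71.5 = 66.141
Difference = 66.141 − 64.50 = 1.64

1.64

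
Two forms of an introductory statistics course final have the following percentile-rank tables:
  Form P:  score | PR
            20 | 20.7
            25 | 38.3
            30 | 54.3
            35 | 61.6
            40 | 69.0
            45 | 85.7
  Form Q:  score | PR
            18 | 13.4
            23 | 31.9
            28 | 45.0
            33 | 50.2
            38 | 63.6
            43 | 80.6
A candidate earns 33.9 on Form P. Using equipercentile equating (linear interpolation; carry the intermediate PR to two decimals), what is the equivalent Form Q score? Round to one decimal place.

PR of 33.9 on Form P: 54.3 + (33.9 − 30)/(35 − 30) × (61.6 − 54.3) = 59.99
On Form Q, PR 59.99 falls between score 33 (PR 50.2) and 38 (PR 63.6).
Interpolate: 33 + (59.99 − 50.2)/(63.6 − 50.2) × (38 − 33) = 36.7

36.7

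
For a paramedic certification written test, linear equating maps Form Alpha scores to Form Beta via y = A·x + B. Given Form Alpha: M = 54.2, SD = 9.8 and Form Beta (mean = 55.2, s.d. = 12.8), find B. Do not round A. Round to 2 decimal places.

A = SD_Y / SD_X = 12.8 / 9.8 = 1.306122
B = M_Y − A·M_X = 55.2 − 1.306122 × 54.2 = -15.59

-15.59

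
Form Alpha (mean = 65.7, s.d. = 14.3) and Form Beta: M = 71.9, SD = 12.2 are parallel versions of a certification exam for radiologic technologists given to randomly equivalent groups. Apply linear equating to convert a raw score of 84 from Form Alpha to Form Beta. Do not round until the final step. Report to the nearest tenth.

Linear equating: y = (SD_Y/SD_X)(x − M_X) + M_Y
y = (12.2/14.3)(84 − 65.7) + 71.9
y = 0.853147 × 18.3 + 71.9 = 15.6126 + 71.9 = 87.5

87.5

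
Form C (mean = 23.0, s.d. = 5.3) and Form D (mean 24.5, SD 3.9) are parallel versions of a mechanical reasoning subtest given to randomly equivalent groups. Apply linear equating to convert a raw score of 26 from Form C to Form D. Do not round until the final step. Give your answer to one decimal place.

26.7

Linear equating: y = (SD_Y/SD_X)(x − M_X) + M_Y
y = (3.9/5.3)(26 − 23.0) + 24.5
y = 0.735849 × 3.0 + 24.5 = 2.2075 + 24.5 = 26.7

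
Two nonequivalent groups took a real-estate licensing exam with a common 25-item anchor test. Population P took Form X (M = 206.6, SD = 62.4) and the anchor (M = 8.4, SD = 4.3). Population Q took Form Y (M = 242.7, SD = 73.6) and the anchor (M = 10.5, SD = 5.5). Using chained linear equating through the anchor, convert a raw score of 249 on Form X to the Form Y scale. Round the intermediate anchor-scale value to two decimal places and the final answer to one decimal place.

Form X → anchor (Population P): v = (4.3/62.4)(249 − 206.6) + 8.4 = 11.32
anchor → Form Y (Population Q): y = (73.6/5.5)(11.32 − 10.5) + 242.7 = 253.7

253.7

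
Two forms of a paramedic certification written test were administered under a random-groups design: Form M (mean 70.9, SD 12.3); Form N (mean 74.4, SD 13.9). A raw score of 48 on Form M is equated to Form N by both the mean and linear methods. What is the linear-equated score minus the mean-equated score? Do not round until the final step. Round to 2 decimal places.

-2.98

Mean-equated: 48 + (74.4 − 70.9) = 51.50
Linear-equated: (13.9/12.3)(48 − 70.9) + 74.4 = 48.521
Difference = 48.521 − 51.50 = -2.98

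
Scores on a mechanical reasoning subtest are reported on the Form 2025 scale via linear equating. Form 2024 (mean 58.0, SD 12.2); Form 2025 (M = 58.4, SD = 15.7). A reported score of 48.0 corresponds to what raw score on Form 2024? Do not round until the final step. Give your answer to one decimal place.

Invert y = (SD_Y/SD_X)(x − M_X) + M_Y:
x = (SD_X/SD_Y)(y − M_Y) + M_X = (12.2/15.7)(48.0 − 58.4) + 58.0
x = 0.777070 × -10.400 + 58.0 = 49.9

49.9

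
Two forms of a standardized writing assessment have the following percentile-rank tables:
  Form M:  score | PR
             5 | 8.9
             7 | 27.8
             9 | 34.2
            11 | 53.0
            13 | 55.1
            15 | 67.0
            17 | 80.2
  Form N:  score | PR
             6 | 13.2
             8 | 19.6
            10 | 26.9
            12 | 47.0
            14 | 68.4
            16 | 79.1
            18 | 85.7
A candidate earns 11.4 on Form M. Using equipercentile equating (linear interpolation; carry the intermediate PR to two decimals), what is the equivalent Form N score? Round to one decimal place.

PR of 11.4 on Form M: 53.0 + (11.4 − 11)/(13 − 11) × (55.1 − 53.0) = 53.42
On Form N, PR 53.42 falls between score 12 (PR 47.0) and 14 (PR 68.4).
Interpolate: 12 + (53.42 − 47.0)/(68.4 − 47.0) × (14 − 12) = 12.6

12.6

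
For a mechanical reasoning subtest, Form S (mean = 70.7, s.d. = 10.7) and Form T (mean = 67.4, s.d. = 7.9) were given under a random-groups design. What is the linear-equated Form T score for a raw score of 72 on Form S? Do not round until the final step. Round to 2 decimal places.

Linear equating: y = (SD_Y/SD_X)(x − M_X) + M_Y
y = (7.9/10.7)(72 − 70.7) + 67.4
y = 0.738318 × 1.3 + 67.4 = 0.9598 + 67.4 = 68.36

68.36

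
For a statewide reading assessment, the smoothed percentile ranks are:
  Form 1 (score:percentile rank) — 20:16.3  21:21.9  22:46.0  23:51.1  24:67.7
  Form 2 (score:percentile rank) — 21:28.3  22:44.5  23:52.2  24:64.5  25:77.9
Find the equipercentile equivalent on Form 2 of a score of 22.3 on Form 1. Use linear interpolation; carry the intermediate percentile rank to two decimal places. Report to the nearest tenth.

22.4

PR of 22.3 on Form 1: 46.0 + (22.3 − 22)/(23 − 22) × (51.1 − 46.0) = 47.53
On Form 2, PR 47.53 falls between score 22 (PR 44.5) and 23 (PR 52.2).
Interpolate: 22 + (47.53 − 44.5)/(52.2 − 44.5) × (23 − 22) = 22.4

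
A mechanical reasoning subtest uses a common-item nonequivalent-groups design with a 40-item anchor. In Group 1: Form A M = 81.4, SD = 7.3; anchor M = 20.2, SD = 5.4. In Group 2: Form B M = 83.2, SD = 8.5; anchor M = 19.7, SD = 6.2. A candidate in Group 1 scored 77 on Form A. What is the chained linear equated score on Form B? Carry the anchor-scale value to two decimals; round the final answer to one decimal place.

Form A → anchor (Group 1): v = (5.4/7.3)(77 − 81.4) + 20.2 = 16.95
anchor → Form B (Group 2): y = (8.5/6.2)(16.95 − 19.7) + 83.2 = 79.4

79.4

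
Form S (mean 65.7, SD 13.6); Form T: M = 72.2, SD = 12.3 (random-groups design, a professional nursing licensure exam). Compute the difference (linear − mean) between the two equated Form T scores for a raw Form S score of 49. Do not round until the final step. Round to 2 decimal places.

Mean-equated: 49 + (72.2 − 65.7) = 55.50
Linear-equated: (12.3/13.6)(49 − 65.7) + 72.2 = 57.096
Difference = 57.096 − 55.50 = 1.60

1.60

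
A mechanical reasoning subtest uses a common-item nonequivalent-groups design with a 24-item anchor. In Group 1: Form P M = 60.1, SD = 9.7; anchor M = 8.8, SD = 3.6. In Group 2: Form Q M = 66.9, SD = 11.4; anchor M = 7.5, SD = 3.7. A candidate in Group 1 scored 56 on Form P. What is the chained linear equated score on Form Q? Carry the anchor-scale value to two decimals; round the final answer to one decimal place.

Form P → anchor (Group 1): v = (3.6/9.7)(56 − 60.1) + 8.8 = 7.28
anchor → Form Q (Group 2): y = (11.4/3.7)(7.28 − 7.5) + 66.9 = 66.2

66.2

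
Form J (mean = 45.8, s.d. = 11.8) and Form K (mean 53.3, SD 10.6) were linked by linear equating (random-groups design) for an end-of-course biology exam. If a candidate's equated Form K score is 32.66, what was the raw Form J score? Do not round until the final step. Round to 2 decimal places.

Invert y = (SD_Y/SD_X)(x − M_X) + M_Y:
x = (SD_X/SD_Y)(y − M_Y) + M_X = (11.8/10.6)(32.66 − 53.3) + 45.8
x = 1.113208 × -20.640 + 45.8 = 22.82

22.82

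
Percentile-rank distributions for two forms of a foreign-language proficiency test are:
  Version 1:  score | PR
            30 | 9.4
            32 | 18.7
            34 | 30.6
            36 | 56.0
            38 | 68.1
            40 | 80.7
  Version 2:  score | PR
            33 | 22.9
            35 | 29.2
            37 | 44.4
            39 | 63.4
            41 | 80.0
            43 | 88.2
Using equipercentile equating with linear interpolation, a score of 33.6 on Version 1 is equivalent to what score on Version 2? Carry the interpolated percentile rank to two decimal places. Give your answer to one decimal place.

34.7

PR of 33.6 on Version 1: 18.7 + (33.6 − 32)/(34 − 32) × (30.6 − 18.7) = 28.22
On Version 2, PR 28.22 falls between score 33 (PR 22.9) and 35 (PR 29.2).
Interpolate: 33 + (28.22 − 22.9)/(29.2 − 22.9) × (35 − 33) = 34.7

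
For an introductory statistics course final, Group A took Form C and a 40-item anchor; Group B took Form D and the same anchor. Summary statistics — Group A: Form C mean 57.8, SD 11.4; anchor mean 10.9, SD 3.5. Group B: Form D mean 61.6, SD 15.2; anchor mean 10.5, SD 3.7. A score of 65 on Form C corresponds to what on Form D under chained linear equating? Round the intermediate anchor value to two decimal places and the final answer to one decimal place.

72.3

Form C → anchor (Group A): v = (3.5/11.4)(65 − 57.8) + 10.9 = 13.11
anchor → Form D (Group B): y = (15.2/3.7)(13.11 − 10.5) + 61.6 = 72.3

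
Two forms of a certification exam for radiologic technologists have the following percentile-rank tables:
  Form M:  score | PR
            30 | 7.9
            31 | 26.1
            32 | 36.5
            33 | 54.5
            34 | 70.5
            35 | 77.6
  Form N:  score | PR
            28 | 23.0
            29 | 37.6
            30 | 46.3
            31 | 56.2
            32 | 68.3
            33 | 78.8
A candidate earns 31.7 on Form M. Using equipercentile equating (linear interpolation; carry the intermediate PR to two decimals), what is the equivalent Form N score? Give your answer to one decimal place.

PR of 31.7 on Form M: 26.1 + (31.7 − 31)/(32 − 31) × (36.5 − 26.1) = 33.38
On Form N, PR 33.38 falls between score 28 (PR 23.0) and 29 (PR 37.6).
Interpolate: 28 + (33.38 − 23.0)/(37.6 − 23.0) × (29 − 28) = 28.7

28.7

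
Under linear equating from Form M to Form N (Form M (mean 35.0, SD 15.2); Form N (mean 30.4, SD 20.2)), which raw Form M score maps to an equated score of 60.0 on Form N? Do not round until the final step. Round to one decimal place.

Invert y = (SD_Y/SD_X)(x − M_X) + M_Y:
x = (SD_X/SD_Y)(y − M_Y) + M_X = (15.2/20.2)(60.0 − 30.4) + 35.0
x = 0.752475 × 29.600 + 35.0 = 57.3

57.3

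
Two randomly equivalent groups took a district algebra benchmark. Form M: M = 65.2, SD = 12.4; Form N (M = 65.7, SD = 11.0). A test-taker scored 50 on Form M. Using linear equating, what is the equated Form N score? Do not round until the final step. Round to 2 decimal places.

52.22

Linear equating: y = (SD_Y/SD_X)(x − M_X) + M_Y
y = (11.0/12.4)(50 − 65.2) + 65.7
y = 0.887097 × -15.2 + 65.7 = -13.4839 + 65.7 = 52.22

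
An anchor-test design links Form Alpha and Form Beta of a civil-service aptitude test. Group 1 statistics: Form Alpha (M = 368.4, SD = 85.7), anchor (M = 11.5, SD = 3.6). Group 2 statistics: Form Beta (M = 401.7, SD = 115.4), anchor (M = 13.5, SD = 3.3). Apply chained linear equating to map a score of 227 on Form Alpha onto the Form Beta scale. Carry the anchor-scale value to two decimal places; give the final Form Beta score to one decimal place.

Form Alpha → anchor (Group 1): v = (3.6/85.7)(227 − 368.4) + 11.5 = 5.56
anchor → Form Beta (Group 2): y = (115.4/3.3)(5.56 − 13.5) + 401.7 = 124.0

124.0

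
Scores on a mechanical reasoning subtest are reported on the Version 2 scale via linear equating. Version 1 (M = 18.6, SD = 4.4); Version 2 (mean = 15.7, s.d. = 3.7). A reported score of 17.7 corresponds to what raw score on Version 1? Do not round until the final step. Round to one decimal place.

21.0

Invert y = (SD_Y/SD_X)(x − M_X) + M_Y:
x = (SD_X/SD_Y)(y − M_Y) + M_X = (4.4/3.7)(17.7 − 15.7) + 18.6
x = 1.189189 × 2.000 + 18.6 = 21.0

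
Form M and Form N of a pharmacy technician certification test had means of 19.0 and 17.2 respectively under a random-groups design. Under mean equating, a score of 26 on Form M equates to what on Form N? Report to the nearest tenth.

Mean equating: y = x + (M_Y − M_X) = 26 + (17.2 − 19.0) = 24.2

24.2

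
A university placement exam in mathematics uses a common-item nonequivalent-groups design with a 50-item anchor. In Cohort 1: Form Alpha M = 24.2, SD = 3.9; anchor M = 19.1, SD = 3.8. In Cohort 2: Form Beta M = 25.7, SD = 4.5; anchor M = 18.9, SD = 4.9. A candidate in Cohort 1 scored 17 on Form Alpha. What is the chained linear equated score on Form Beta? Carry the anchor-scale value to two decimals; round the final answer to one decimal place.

19.4

Form Alpha → anchor (Cohort 1): v = (3.8/3.9)(17 − 24.2) + 19.1 = 12.08
anchor → Form Beta (Cohort 2): y = (4.5/4.9)(12.08 − 18.9) + 25.7 = 19.4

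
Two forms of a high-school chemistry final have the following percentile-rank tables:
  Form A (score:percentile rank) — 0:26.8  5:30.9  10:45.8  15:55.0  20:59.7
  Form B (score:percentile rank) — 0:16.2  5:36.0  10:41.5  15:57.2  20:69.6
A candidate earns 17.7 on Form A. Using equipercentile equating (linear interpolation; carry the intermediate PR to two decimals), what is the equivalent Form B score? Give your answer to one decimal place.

PR of 17.7 on Form A: 55.0 + (17.7 − 15)/(20 − 15) × (59.7 − 55.0) = 57.54
On Form B, PR 57.54 falls between score 15 (PR 57.2) and 20 (PR 69.6).
Interpolate: 15 + (57.54 − 57.2)/(69.6 − 57.2) × (20 − 15) = 15.1

15.1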